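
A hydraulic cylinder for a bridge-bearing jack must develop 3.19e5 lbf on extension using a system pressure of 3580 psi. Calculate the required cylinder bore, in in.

D ≈ 10.7 in

Extension force acts on the full piston face: F = P × (π/4)D².
D = √(4F / (πP)) = √(4 × 3.19e5 lbf / (π × 3580 psi))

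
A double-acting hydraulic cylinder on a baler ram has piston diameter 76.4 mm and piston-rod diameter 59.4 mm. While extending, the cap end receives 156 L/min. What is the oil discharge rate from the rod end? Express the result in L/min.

Q_out ≈ 61.7 L/min

Cap-side area A_cap = π/4 × (76.4 mm)² = 4584 mm^2
Rod-side annular area A_ann = π/4 × (76.4² − 59.4²) = 1813 mm^2
Piston speed v = Q_in/A_cap; rod-end outflow Q_out = v × A_ann = Q_in × A_ann/A_cap.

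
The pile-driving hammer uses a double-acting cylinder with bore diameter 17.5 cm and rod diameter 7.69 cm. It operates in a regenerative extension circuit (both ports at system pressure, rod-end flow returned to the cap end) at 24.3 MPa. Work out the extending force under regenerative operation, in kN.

F ≈ 113 kN

With equal pressure on both faces, forces on the annular region cancel; the net push is pressure × rod cross-section.
Rod cross-section A_rod = π/4 × (7.69 cm)² = 46.45 cm^2
F = P × A_rod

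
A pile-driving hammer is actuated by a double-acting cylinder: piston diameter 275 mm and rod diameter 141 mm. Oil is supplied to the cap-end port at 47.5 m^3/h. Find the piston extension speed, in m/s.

Cap-side area A_cap = π/4 × (275 mm)² = 59400 mm^2
v = Q / A

v ≈ 0.222 m/s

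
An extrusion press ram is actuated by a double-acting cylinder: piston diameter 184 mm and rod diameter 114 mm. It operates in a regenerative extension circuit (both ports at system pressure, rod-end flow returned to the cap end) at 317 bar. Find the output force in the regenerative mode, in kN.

With equal pressure on both faces, forces on the annular region cancel; the net push is pressure × rod cross-section.
Rod cross-section A_rod = π/4 × (114 mm)² = 10210 mm^2
F = P × A_rod

F ≈ 324 kN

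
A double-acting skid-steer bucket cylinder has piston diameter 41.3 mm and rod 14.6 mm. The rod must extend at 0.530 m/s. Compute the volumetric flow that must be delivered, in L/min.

Cap-side area A_cap = π/4 × (41.3 mm)² = 1340 mm^2
Q = A × v

Q ≈ 42.6 L/min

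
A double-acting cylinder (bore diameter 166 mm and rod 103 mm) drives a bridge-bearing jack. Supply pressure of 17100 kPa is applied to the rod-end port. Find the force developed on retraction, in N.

F ≈ 2.28e5 N

Rod-side annular area A_ann = π/4 × (166² − 103²) = 13310 mm^2
On retraction the pressure acts on the annular area (bore minus rod).
F = P × A_ann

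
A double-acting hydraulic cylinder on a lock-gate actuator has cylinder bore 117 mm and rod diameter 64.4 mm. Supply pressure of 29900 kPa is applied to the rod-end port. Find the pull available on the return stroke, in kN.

Rod-side annular area A_ann = π/4 × (117² − 64.4²) = 7494 mm^2
On retraction the pressure acts on the annular area (bore minus rod).
F = P × A_ann

F ≈ 224 kN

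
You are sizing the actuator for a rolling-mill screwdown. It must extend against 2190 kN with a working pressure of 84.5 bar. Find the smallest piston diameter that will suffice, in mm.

Extension force acts on the full piston face: F = P × (π/4)D².
D = √(4F / (πP)) = √(4 × 2190 kN / (π × 84.5 bar))

D ≈ 574 mm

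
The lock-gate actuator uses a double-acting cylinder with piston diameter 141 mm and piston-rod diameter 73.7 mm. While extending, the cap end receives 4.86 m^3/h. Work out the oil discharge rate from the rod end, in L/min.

Q_out ≈ 58.9 L/min

Cap-side area A_cap = π/4 × (141 mm)² = 15610 mm^2
Rod-side annular area A_ann = π/4 × (141² − 73.7²) = 11350 mm^2
Piston speed v = Q_in/A_cap; rod-end outflow Q_out = v × A_ann = Q_in × A_ann/A_cap.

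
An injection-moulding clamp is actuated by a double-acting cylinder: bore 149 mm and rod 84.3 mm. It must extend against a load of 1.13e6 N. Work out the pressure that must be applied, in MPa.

P ≈ 64.8 MPa

Cap-side area A_cap = π/4 × (149 mm)² = 17440 mm^2
P = F / A = 1.13e6 N / A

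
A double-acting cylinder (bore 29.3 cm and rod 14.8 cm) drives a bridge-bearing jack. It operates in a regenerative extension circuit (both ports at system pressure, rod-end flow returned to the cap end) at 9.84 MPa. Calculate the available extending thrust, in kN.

F ≈ 169 kN

With equal pressure on both faces, forces on the annular region cancel; the net push is pressure × rod cross-section.
Rod cross-section A_rod = π/4 × (14.8 cm)² = 172.0 cm^2
F = P × A_rod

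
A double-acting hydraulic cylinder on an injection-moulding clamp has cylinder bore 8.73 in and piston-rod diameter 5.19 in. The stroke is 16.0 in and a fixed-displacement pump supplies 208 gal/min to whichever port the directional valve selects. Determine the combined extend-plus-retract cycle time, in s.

Cap-side area A_cap = π/4 × (8.73 in)² = 59.86 in^2
Rod-side annular area A_ann = π/4 × (8.73² − 5.19²) = 38.70 in^2
t_ext = A_cap·L/Q = 1.196 s
t_ret = A_ann·L/Q = 0.7733 s
t_cycle = t_ext + t_ret

t ≈ 1.97 s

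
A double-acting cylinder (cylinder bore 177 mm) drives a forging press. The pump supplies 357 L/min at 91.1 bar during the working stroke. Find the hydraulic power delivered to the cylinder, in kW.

W ≈ 54.2 kW

Hydraulic power = P × Q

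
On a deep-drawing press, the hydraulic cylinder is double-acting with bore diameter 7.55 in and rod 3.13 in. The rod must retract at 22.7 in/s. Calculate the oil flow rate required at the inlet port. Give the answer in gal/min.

Rod-side annular area A_ann = π/4 × (7.55² − 3.13²) = 37.08 in^2
Q = A × v

Q ≈ 219 gal/min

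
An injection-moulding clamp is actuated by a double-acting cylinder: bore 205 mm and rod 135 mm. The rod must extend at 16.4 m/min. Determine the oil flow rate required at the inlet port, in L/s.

Cap-side area A_cap = π/4 × (205 mm)² = 33010 mm^2
Q = A × v

Q ≈ 9.02 L/s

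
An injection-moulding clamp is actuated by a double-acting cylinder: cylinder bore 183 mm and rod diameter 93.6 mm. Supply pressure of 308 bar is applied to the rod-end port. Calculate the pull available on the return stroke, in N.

Rod-side annular area A_ann = π/4 × (183² − 93.6²) = 19420 mm^2
On retraction the pressure acts on the annular area (bore minus rod).
F = P × A_ann

F ≈ 5.98e5 N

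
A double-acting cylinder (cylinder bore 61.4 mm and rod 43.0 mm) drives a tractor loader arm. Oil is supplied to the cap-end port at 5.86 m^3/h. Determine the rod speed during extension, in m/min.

Cap-side area A_cap = π/4 × (61.4 mm)² = 2961 mm^2
v = Q / A

v ≈ 33.0 m/min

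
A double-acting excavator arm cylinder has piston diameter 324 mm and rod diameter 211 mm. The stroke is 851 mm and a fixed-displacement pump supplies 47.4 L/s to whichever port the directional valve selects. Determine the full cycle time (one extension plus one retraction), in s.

Cap-side area A_cap = π/4 × (324 mm)² = 82450 mm^2
Rod-side annular area A_ann = π/4 × (324² − 211²) = 47480 mm^2
t_ext = A_cap·L/Q = 1.480 s
t_ret = A_ann·L/Q = 0.8525 s
t_cycle = t_ext + t_ret

t ≈ 2.33 s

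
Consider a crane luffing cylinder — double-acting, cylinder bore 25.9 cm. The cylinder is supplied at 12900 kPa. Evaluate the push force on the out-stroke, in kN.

Cap-side area A_cap = π/4 × (25.9 cm)² = 526.9 cm^2
F = P × A_cap = 12900 kPa × A_cap

F ≈ 680 kN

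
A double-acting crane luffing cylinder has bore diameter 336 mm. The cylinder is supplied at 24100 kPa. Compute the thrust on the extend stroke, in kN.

Cap-side area A_cap = π/4 × (336 mm)² = 88670 mm^2
F = P × A_cap = 24100 kPa × A_cap

F ≈ 2140 kN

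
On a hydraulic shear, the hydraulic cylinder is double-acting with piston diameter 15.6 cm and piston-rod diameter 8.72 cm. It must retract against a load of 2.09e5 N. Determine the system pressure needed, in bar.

Rod-side annular area A_ann = π/4 × (15.6² − 8.72²) = 131.4 cm^2
Retraction: pressure acts on the annular area.
P = F / A = 2.09e5 N / A

P ≈ 159 bar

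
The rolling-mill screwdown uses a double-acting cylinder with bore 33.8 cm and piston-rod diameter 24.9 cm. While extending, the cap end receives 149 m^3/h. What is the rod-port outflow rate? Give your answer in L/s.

Q_out ≈ 18.9 L/s

Cap-side area A_cap = π/4 × (33.8 cm)² = 897.3 cm^2
Rod-side annular area A_ann = π/4 × (33.8² − 24.9²) = 410.3 cm^2
Piston speed v = Q_in/A_cap; rod-end outflow Q_out = v × A_ann = Q_in × A_ann/A_cap.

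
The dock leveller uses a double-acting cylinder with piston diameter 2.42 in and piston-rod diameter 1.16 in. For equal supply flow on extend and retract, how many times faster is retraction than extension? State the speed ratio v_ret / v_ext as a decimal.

Cap-side area A_cap = π/4 × (2.42 in)² = 4.600 in^2
Rod-side annular area A_ann = π/4 × (2.42² − 1.16²) = 3.543 in^2
For equal Q, v ∝ 1/A, so v_ret/v_ext = A_cap/A_ann.

v_ret/v_ext ≈ 1.30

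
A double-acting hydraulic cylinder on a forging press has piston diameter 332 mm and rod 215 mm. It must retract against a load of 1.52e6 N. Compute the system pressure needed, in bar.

P ≈ 302 bar

Rod-side annular area A_ann = π/4 × (332² − 215²) = 50260 mm^2
Retraction: pressure acts on the annular area.
P = F / A = 1.52e6 N / A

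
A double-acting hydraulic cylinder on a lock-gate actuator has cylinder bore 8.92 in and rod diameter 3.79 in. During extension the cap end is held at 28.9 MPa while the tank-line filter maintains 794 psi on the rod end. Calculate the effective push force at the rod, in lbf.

F ≈ 2.21e5 lbf

Cap-side area A_cap = π/4 × (8.92 in)² = 62.49 in^2
Rod-side annular area A_ann = π/4 × (8.92² − 3.79²) = 51.21 in^2
Net thrust = P_cap·A_cap − P_rod·A_ann = 2.619e5 lbf − 40660 lbf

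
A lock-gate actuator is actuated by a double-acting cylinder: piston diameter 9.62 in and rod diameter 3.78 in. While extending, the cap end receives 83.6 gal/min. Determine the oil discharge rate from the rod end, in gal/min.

Cap-side area A_cap = π/4 × (9.62 in)² = 72.68 in^2
Rod-side annular area A_ann = π/4 × (9.62² − 3.78²) = 61.46 in^2
Piston speed v = Q_in/A_cap; rod-end outflow Q_out = v × A_ann = Q_in × A_ann/A_cap.

Q_out ≈ 70.7 gal/min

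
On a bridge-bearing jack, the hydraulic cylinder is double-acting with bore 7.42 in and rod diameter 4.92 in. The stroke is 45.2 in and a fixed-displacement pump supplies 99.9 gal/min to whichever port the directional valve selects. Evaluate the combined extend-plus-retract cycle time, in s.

t ≈ 7.93 s

Cap-side area A_cap = π/4 × (7.42 in)² = 43.24 in^2
Rod-side annular area A_ann = π/4 × (7.42² − 4.92²) = 24.23 in^2
t_ext = A_cap·L/Q = 5.082 s
t_ret = A_ann·L/Q = 2.847 s
t_cycle = t_ext + t_ret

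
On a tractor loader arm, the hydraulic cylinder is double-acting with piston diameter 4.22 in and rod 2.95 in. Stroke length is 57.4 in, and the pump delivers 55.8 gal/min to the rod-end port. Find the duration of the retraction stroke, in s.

Rod-side annular area A_ann = π/4 × (4.22² − 2.95²) = 7.152 in^2
Swept volume V = A × L; t = V / Q = A·L / Q

t ≈ 1.91 s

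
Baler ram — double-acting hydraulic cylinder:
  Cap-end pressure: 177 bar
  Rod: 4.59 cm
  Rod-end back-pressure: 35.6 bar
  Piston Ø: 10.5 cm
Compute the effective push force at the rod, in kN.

F ≈ 128 kN

Cap-side area A_cap = π/4 × (10.5 cm)² = 86.59 cm^2
Rod-side annular area A_ann = π/4 × (10.5² − 4.59²) = 70.04 cm^2
Net thrust = P_cap·A_cap − P_rod·A_ann = 153.3 kN − 24.94 kN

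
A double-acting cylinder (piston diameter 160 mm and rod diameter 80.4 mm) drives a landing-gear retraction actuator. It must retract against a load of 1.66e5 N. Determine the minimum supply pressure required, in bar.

Rod-side annular area A_ann = π/4 × (160² − 80.4²) = 15030 mm^2
Retraction: pressure acts on the annular area.
P = F / A = 1.66e5 N / A

P ≈ 110 bar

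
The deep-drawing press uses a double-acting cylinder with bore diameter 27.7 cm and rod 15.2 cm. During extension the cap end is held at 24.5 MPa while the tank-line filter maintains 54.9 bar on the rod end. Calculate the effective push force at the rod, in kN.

F ≈ 1250 kN

Cap-side area A_cap = π/4 × (27.7 cm)² = 602.6 cm^2
Rod-side annular area A_ann = π/4 × (27.7² − 15.2²) = 421.2 cm^2
Net thrust = P_cap·A_cap − P_rod·A_ann = 1476 kN − 231.2 kN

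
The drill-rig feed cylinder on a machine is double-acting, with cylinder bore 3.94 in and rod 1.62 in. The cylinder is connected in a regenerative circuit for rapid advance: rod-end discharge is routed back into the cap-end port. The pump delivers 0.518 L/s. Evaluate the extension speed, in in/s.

v ≈ 15.3 in/s

In regeneration the rod-end outflow joins the pump flow into the cap end, so the net volume the pump must supply per unit advance equals the rod cross-section area.
Rod cross-section A_rod = π/4 × (1.62 in)² = 2.061 in^2
v = Q_pump / A_rod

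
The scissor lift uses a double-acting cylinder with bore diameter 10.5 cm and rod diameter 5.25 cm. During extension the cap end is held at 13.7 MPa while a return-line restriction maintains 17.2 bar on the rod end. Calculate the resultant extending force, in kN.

Cap-side area A_cap = π/4 × (10.5 cm)² = 86.59 cm^2
Rod-side annular area A_ann = π/4 × (10.5² − 5.25²) = 64.94 cm^2
Net thrust = P_cap·A_cap − P_rod·A_ann = 118.6 kN − 11.17 kN

F ≈ 107 kN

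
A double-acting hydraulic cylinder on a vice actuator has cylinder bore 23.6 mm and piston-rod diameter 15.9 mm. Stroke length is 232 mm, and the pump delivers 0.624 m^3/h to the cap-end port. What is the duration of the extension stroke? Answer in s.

Cap-side area A_cap = π/4 × (23.6 mm)² = 437.4 mm^2
Swept volume V = A × L; t = V / Q = A·L / Q

t ≈ 0.585 s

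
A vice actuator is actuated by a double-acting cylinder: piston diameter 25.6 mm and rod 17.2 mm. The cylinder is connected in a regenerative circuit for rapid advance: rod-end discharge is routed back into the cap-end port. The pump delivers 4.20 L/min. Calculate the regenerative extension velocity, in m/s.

v ≈ 0.301 m/s

In regeneration the rod-end outflow joins the pump flow into the cap end, so the net volume the pump must supply per unit advance equals the rod cross-section area.
Rod cross-section A_rod = π/4 × (17.2 mm)² = 232.4 mm^2
v = Q_pump / A_rod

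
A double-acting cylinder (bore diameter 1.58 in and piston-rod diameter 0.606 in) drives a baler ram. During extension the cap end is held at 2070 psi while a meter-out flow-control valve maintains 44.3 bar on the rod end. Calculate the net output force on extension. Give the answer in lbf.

F ≈ 2980 lbf

Cap-side area A_cap = π/4 × (1.58 in)² = 1.961 in^2
Rod-side annular area A_ann = π/4 × (1.58² − 0.606²) = 1.672 in^2
Net thrust = P_cap·A_cap − P_rod·A_ann = 4059 lbf − 1074 lbf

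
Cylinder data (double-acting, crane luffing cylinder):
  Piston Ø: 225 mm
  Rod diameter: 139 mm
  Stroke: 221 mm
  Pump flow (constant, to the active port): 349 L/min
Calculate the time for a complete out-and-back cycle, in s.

Cap-side area A_cap = π/4 × (225 mm)² = 39760 mm^2
Rod-side annular area A_ann = π/4 × (225² − 139²) = 24590 mm^2
t_ext = A_cap·L/Q = 1.511 s
t_ret = A_ann·L/Q = 0.9341 s
t_cycle = t_ext + t_ret

t ≈ 2.44 s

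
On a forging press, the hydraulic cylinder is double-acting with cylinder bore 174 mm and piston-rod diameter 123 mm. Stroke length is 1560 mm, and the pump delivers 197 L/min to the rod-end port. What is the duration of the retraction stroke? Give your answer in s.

Rod-side annular area A_ann = π/4 × (174² − 123²) = 11900 mm^2
Swept volume V = A × L; t = V / Q = A·L / Q

t ≈ 5.65 s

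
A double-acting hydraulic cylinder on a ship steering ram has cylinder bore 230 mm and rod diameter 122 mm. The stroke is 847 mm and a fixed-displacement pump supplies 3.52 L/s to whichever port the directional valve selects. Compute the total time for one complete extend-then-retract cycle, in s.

Cap-side area A_cap = π/4 × (230 mm)² = 41550 mm^2
Rod-side annular area A_ann = π/4 × (230² − 122²) = 29860 mm^2
t_ext = A_cap·L/Q = 9.997 s
t_ret = A_ann·L/Q = 7.185 s
t_cycle = t_ext + t_ret

t ≈ 17.2 s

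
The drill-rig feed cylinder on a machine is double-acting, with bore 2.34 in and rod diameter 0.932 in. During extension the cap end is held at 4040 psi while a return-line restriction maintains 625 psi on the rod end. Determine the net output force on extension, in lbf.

F ≈ 15100 lbf

Cap-side area A_cap = π/4 × (2.34 in)² = 4.301 in^2
Rod-side annular area A_ann = π/4 × (2.34² − 0.932²) = 3.618 in^2
Net thrust = P_cap·A_cap − P_rod·A_ann = 17370 lbf − 2261 lbf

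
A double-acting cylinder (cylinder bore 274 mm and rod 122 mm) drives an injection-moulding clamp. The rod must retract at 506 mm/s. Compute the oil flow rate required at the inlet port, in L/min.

Q ≈ 1440 L/min

Rod-side annular area A_ann = π/4 × (274² − 122²) = 47270 mm^2
Q = A × v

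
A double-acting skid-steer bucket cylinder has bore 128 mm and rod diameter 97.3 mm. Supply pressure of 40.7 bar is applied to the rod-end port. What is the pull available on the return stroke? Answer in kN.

F ≈ 22.1 kN

Rod-side annular area A_ann = π/4 × (128² − 97.3²) = 5432 mm^2
On retraction the pressure acts on the annular area (bore minus rod).
F = P × A_ann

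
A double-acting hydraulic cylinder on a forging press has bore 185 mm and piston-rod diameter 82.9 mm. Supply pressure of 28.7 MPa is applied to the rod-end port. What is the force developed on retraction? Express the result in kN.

Rod-side annular area A_ann = π/4 × (185² − 82.9²) = 21480 mm^2
On retraction the pressure acts on the annular area (bore minus rod).
F = P × A_ann

F ≈ 617 kN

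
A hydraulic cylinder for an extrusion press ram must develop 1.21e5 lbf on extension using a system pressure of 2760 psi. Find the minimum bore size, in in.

D ≈ 7.47 in

Extension force acts on the full piston face: F = P × (π/4)D².
D = √(4F / (πP)) = √(4 × 1.21e5 lbf / (π × 2760 psi))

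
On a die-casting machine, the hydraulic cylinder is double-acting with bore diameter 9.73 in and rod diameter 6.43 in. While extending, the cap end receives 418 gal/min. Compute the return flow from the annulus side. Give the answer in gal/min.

Q_out ≈ 235 gal/min

Cap-side area A_cap = π/4 × (9.73 in)² = 74.36 in^2
Rod-side annular area A_ann = π/4 × (9.73² − 6.43²) = 41.88 in^2
Piston speed v = Q_in/A_cap; rod-end outflow Q_out = v × A_ann = Q_in × A_ann/A_cap.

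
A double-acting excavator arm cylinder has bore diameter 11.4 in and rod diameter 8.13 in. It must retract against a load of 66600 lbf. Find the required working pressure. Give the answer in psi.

P ≈ 1330 psi

Rod-side annular area A_ann = π/4 × (11.4² − 8.13²) = 50.16 in^2
Retraction: pressure acts on the annular area.
P = F / A = 66600 lbf / A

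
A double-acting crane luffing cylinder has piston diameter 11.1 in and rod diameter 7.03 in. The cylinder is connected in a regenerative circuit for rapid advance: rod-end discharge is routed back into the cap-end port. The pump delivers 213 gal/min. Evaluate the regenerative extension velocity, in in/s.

v ≈ 21.1 in/s

In regeneration the rod-end outflow joins the pump flow into the cap end, so the net volume the pump must supply per unit advance equals the rod cross-section area.
Rod cross-section A_rod = π/4 × (7.03 in)² = 38.82 in^2
v = Q_pump / A_rod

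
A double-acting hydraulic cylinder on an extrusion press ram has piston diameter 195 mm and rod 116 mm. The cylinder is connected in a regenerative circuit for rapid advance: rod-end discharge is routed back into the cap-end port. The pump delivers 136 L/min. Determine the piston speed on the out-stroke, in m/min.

v ≈ 12.9 m/min

In regeneration the rod-end outflow joins the pump flow into the cap end, so the net volume the pump must supply per unit advance equals the rod cross-section area.
Rod cross-section A_rod = π/4 × (116 mm)² = 10570 mm^2
v = Q_pump / A_rod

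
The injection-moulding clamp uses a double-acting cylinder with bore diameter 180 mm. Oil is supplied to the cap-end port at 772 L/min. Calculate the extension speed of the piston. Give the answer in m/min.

v ≈ 30.3 m/min

Cap-side area A_cap = π/4 × (180 mm)² = 25450 mm^2
v = Q / A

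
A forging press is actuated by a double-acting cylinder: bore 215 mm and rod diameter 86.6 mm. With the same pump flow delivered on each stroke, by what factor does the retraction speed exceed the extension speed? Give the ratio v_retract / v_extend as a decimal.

v_ret/v_ext ≈ 1.19

Cap-side area A_cap = π/4 × (215 mm)² = 36310 mm^2
Rod-side annular area A_ann = π/4 × (215² − 86.6²) = 30410 mm^2
For equal Q, v ∝ 1/A, so v_ret/v_ext = A_cap/A_ann.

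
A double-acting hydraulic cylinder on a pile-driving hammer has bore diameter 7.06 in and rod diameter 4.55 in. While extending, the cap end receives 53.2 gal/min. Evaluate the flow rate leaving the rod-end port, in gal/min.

Q_out ≈ 31.1 gal/min

Cap-side area A_cap = π/4 × (7.06 in)² = 39.15 in^2
Rod-side annular area A_ann = π/4 × (7.06² − 4.55²) = 22.89 in^2
Piston speed v = Q_in/A_cap; rod-end outflow Q_out = v × A_ann = Q_in × A_ann/A_cap.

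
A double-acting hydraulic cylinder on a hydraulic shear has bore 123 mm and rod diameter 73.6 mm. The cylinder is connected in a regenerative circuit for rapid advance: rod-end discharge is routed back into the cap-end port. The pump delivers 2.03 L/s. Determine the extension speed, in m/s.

v ≈ 0.477 m/s

In regeneration the rod-end outflow joins the pump flow into the cap end, so the net volume the pump must supply per unit advance equals the rod cross-section area.
Rod cross-section A_rod = π/4 × (73.6 mm)² = 4254 mm^2
v = Q_pump / A_rod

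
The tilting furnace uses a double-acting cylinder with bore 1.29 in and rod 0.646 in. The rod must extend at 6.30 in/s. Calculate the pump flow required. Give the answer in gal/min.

Q ≈ 2.14 gal/min

Cap-side area A_cap = π/4 × (1.29 in)² = 1.307 in^2
Q = A × v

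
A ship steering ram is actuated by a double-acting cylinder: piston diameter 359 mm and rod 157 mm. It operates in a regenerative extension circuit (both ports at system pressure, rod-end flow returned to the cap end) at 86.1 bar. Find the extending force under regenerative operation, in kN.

F ≈ 167 kN

With equal pressure on both faces, forces on the annular region cancel; the net push is pressure × rod cross-section.
Rod cross-section A_rod = π/4 × (157 mm)² = 19360 mm^2
F = P × A_rod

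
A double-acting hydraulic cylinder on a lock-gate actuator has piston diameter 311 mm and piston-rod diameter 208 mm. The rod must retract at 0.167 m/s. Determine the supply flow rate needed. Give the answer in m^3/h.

Q ≈ 25.2 m^3/h

Rod-side annular area A_ann = π/4 × (311² − 208²) = 41990 mm^2
Q = A × v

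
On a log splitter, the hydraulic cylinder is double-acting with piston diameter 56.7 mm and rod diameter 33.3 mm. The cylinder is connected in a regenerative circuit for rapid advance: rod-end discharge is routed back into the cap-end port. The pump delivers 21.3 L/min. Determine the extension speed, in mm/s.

v ≈ 408 mm/s

In regeneration the rod-end outflow joins the pump flow into the cap end, so the net volume the pump must supply per unit advance equals the rod cross-section area.
Rod cross-section A_rod = π/4 × (33.3 mm)² = 870.9 mm^2
v = Q_pump / A_rod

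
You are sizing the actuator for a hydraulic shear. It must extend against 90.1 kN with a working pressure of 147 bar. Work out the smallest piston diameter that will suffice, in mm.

D ≈ 88.3 mm

Extension force acts on the full piston face: F = P × (π/4)D².
D = √(4F / (πP)) = √(4 × 90.1 kN / (π × 147 bar))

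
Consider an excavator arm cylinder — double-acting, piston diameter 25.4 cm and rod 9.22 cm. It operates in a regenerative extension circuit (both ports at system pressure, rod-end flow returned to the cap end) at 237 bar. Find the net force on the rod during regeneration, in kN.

With equal pressure on both faces, forces on the annular region cancel; the net push is pressure × rod cross-section.
Rod cross-section A_rod = π/4 × (9.22 cm)² = 66.77 cm^2
F = P × A_rod

F ≈ 158 kN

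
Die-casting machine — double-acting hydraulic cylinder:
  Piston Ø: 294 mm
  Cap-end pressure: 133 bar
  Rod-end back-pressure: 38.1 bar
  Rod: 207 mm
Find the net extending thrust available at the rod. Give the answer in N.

F ≈ 7.72e5 N

Cap-side area A_cap = π/4 × (294 mm)² = 67890 mm^2
Rod-side annular area A_ann = π/4 × (294² − 207²) = 34230 mm^2
Net thrust = P_cap·A_cap − P_rod·A_ann = 9.029e5 N − 1.304e5 N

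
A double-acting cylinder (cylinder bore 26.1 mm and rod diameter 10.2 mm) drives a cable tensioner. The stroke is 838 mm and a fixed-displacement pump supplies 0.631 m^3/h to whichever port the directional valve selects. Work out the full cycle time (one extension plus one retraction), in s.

Cap-side area A_cap = π/4 × (26.1 mm)² = 535.0 mm^2
Rod-side annular area A_ann = π/4 × (26.1² − 10.2²) = 453.3 mm^2
t_ext = A_cap·L/Q = 2.558 s
t_ret = A_ann·L/Q = 2.167 s
t_cycle = t_ext + t_ret

t ≈ 4.73 s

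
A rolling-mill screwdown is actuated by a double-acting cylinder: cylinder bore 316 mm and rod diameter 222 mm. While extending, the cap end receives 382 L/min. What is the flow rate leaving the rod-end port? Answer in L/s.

Q_out ≈ 3.22 L/s

Cap-side area A_cap = π/4 × (316 mm)² = 78430 mm^2
Rod-side annular area A_ann = π/4 × (316² − 222²) = 39720 mm^2
Piston speed v = Q_in/A_cap; rod-end outflow Q_out = v × A_ann = Q_in × A_ann/A_cap.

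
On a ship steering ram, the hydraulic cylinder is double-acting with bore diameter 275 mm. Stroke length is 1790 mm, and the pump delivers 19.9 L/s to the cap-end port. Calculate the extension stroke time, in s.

t ≈ 5.34 s

Cap-side area A_cap = π/4 × (275 mm)² = 59400 mm^2
Swept volume V = A × L; t = V / Q = A·L / Q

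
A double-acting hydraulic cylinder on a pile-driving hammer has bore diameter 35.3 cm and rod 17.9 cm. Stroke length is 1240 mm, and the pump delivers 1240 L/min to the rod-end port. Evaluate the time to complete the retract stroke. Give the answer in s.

t ≈ 4.36 s

Rod-side annular area A_ann = π/4 × (35.3² − 17.9²) = 727.0 cm^2
Swept volume V = A × L; t = V / Q = A·L / Q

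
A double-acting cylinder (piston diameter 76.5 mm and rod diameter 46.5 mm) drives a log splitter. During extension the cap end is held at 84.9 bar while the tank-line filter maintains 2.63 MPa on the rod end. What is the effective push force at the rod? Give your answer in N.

Cap-side area A_cap = π/4 × (76.5 mm)² = 4596 mm^2
Rod-side annular area A_ann = π/4 × (76.5² − 46.5²) = 2898 mm^2
Net thrust = P_cap·A_cap − P_rod·A_ann = 39020 N − 7622 N

F ≈ 31400 N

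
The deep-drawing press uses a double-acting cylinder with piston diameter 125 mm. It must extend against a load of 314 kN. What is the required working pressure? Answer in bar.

P ≈ 256 bar

Cap-side area A_cap = π/4 × (125 mm)² = 12270 mm^2
P = F / A = 314 kN / A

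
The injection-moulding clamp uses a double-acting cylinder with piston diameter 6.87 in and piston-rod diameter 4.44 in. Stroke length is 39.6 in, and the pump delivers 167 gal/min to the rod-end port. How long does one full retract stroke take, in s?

Rod-side annular area A_ann = π/4 × (6.87² − 4.44²) = 21.59 in^2
Swept volume V = A × L; t = V / Q = A·L / Q

t ≈ 1.33 s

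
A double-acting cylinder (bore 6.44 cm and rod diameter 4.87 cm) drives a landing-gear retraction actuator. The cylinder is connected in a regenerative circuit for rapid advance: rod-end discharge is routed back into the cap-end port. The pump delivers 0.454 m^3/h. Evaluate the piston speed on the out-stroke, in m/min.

In regeneration the rod-end outflow joins the pump flow into the cap end, so the net volume the pump must supply per unit advance equals the rod cross-section area.
Rod cross-section A_rod = π/4 × (4.87 cm)² = 18.63 cm^2
v = Q_pump / A_rod

v ≈ 4.06 m/min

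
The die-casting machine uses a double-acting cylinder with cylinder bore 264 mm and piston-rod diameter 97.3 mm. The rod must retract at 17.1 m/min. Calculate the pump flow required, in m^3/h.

Rod-side annular area A_ann = π/4 × (264² − 97.3²) = 47300 mm^2
Q = A × v

Q ≈ 48.5 m^3/h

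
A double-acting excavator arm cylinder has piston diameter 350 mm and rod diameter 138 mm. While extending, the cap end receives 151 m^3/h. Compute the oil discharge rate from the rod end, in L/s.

Q_out ≈ 35.4 L/s

Cap-side area A_cap = π/4 × (350 mm)² = 96210 mm^2
Rod-side annular area A_ann = π/4 × (350² − 138²) = 81250 mm^2
Piston speed v = Q_in/A_cap; rod-end outflow Q_out = v × A_ann = Q_in × A_ann/A_cap.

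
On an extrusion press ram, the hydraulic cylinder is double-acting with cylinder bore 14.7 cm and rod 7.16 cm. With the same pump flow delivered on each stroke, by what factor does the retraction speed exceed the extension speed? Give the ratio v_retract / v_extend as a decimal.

Cap-side area A_cap = π/4 × (14.7 cm)² = 169.7 cm^2
Rod-side annular area A_ann = π/4 × (14.7² − 7.16²) = 129.5 cm^2
For equal Q, v ∝ 1/A, so v_ret/v_ext = A_cap/A_ann.

v_ret/v_ext ≈ 1.31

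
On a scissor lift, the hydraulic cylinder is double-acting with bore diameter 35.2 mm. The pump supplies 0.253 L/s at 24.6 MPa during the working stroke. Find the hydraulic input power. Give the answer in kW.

W ≈ 6.22 kW

Hydraulic power = P × Q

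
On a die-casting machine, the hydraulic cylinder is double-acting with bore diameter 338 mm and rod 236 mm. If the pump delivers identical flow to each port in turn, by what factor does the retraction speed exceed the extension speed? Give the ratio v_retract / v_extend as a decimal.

Cap-side area A_cap = π/4 × (338 mm)² = 89730 mm^2
Rod-side annular area A_ann = π/4 × (338² − 236²) = 45980 mm^2
For equal Q, v ∝ 1/A, so v_ret/v_ext = A_cap/A_ann.

v_ret/v_ext ≈ 1.95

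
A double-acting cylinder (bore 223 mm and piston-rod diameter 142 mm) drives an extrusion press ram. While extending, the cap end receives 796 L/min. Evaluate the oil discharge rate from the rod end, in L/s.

Q_out ≈ 7.89 L/s

Cap-side area A_cap = π/4 × (223 mm)² = 39060 mm^2
Rod-side annular area A_ann = π/4 × (223² − 142²) = 23220 mm^2
Piston speed v = Q_in/A_cap; rod-end outflow Q_out = v × A_ann = Q_in × A_ann/A_cap.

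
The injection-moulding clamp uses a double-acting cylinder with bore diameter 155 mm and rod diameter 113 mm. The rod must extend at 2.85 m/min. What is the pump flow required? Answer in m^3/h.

Q ≈ 3.23 m^3/h

Cap-side area A_cap = π/4 × (155 mm)² = 18870 mm^2
Q = A × v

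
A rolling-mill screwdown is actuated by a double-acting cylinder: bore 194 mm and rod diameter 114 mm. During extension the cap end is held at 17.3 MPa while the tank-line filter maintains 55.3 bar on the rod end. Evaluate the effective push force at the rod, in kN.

F ≈ 404 kN

Cap-side area A_cap = π/4 × (194 mm)² = 29560 mm^2
Rod-side annular area A_ann = π/4 × (194² − 114²) = 19350 mm^2
Net thrust = P_cap·A_cap − P_rod·A_ann = 511.4 kN − 107.0 kN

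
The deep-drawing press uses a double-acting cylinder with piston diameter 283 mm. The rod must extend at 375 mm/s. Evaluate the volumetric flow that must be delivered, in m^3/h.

Cap-side area A_cap = π/4 × (283 mm)² = 62900 mm^2
Q = A × v

Q ≈ 84.9 m^3/h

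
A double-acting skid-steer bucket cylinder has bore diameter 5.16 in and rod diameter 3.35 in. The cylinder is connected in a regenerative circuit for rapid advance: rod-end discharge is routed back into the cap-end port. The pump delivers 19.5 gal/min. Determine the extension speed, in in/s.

In regeneration the rod-end outflow joins the pump flow into the cap end, so the net volume the pump must supply per unit advance equals the rod cross-section area.
Rod cross-section A_rod = π/4 × (3.35 in)² = 8.814 in^2
v = Q_pump / A_rod

v ≈ 8.52 in/s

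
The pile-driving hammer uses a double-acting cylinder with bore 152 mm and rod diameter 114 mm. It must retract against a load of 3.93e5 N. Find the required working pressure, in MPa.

P ≈ 49.5 MPa

Rod-side annular area A_ann = π/4 × (152² − 114²) = 7939 mm^2
Retraction: pressure acts on the annular area.
P = F / A = 3.93e5 N / A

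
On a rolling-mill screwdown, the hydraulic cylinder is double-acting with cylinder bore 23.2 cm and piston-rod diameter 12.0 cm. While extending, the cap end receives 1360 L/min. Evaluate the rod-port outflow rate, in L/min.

Cap-side area A_cap = π/4 × (23.2 cm)² = 422.7 cm^2
Rod-side annular area A_ann = π/4 × (23.2² − 12.0²) = 309.6 cm^2
Piston speed v = Q_in/A_cap; rod-end outflow Q_out = v × A_ann = Q_in × A_ann/A_cap.

Q_out ≈ 996 L/min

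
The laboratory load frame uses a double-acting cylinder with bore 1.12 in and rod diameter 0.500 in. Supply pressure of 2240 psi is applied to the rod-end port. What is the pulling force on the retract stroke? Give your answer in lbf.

F ≈ 1770 lbf

Rod-side annular area A_ann = π/4 × (1.12² − 0.500²) = 0.7889 in^2
On retraction the pressure acts on the annular area (bore minus rod).
F = P × A_ann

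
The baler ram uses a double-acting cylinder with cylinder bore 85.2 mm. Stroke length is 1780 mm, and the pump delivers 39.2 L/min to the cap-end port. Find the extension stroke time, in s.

t ≈ 15.5 s

Cap-side area A_cap = π/4 × (85.2 mm)² = 5701 mm^2
Swept volume V = A × L; t = V / Q = A·L / Q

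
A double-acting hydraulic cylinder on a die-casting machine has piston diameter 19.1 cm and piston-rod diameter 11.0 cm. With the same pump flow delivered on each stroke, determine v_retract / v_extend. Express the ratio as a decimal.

Cap-side area A_cap = π/4 × (19.1 cm)² = 286.5 cm^2
Rod-side annular area A_ann = π/4 × (19.1² − 11.0²) = 191.5 cm^2
For equal Q, v ∝ 1/A, so v_ret/v_ext = A_cap/A_ann.

v_ret/v_ext ≈ 1.50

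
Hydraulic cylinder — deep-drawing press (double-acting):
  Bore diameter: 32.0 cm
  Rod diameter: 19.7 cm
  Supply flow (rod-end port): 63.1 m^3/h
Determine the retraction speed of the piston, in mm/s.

v ≈ 351 mm/s

Rod-side annular area A_ann = π/4 × (32.0² − 19.7²) = 499.4 cm^2
Flow into the rod-end port fills the annular volume.
v = Q / A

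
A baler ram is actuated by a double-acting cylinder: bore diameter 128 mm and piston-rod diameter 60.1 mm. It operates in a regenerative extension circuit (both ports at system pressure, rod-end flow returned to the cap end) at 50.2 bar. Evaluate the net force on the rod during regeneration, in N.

With equal pressure on both faces, forces on the annular region cancel; the net push is pressure × rod cross-section.
Rod cross-section A_rod = π/4 × (60.1 mm)² = 2837 mm^2
F = P × A_rod

F ≈ 14200 N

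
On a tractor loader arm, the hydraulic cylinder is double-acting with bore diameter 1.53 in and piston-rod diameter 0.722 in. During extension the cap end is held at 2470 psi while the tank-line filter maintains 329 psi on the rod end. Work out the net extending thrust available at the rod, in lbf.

F ≈ 4070 lbf

Cap-side area A_cap = π/4 × (1.53 in)² = 1.839 in^2
Rod-side annular area A_ann = π/4 × (1.53² − 0.722²) = 1.429 in^2
Net thrust = P_cap·A_cap − P_rod·A_ann = 4541 lbf − 470.2 lbf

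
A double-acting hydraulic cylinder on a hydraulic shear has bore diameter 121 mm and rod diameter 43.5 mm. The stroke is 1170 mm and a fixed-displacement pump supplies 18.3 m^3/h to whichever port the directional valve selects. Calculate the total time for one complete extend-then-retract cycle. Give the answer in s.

t ≈ 4.95 s

Cap-side area A_cap = π/4 × (121 mm)² = 11500 mm^2
Rod-side annular area A_ann = π/4 × (121² − 43.5²) = 10010 mm^2
t_ext = A_cap·L/Q = 2.647 s
t_ret = A_ann·L/Q = 2.305 s
t_cycle = t_ext + t_ret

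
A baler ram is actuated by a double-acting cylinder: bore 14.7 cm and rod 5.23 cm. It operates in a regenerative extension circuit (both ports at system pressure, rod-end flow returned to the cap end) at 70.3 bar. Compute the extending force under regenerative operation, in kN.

F ≈ 15.1 kN

With equal pressure on both faces, forces on the annular region cancel; the net push is pressure × rod cross-section.
Rod cross-section A_rod = π/4 × (5.23 cm)² = 21.48 cm^2
F = P × A_rod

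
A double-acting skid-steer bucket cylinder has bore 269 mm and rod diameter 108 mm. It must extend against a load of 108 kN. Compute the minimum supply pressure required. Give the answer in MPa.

Cap-side area A_cap = π/4 × (269 mm)² = 56830 mm^2
P = F / A = 108 kN / A

P ≈ 1.90 MPa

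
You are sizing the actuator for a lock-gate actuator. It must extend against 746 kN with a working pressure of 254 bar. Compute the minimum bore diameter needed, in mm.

Extension force acts on the full piston face: F = P × (π/4)D².
D = √(4F / (πP)) = √(4 × 746 kN / (π × 254 bar))

D ≈ 193 mm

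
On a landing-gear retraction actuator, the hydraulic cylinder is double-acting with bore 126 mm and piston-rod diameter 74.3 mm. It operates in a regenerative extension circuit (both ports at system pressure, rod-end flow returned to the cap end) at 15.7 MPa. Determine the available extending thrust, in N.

With equal pressure on both faces, forces on the annular region cancel; the net push is pressure × rod cross-section.
Rod cross-section A_rod = π/4 × (74.3 mm)² = 4336 mm^2
F = P × A_rod

F ≈ 68100 N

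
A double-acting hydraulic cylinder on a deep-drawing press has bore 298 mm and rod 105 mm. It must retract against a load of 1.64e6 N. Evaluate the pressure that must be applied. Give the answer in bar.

P ≈ 268 bar

Rod-side annular area A_ann = π/4 × (298² − 105²) = 61090 mm^2
Retraction: pressure acts on the annular area.
P = F / A = 1.64e6 N / A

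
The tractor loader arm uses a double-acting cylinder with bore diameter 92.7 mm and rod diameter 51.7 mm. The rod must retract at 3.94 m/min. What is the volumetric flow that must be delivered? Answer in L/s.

Rod-side annular area A_ann = π/4 × (92.7² − 51.7²) = 4650 mm^2
Q = A × v

Q ≈ 0.305 L/s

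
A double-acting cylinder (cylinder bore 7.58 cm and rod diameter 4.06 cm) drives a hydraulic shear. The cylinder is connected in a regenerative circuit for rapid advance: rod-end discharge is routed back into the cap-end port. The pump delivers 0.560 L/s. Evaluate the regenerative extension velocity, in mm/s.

v ≈ 433 mm/s

In regeneration the rod-end outflow joins the pump flow into the cap end, so the net volume the pump must supply per unit advance equals the rod cross-section area.
Rod cross-section A_rod = π/4 × (4.06 cm)² = 12.95 cm^2
v = Q_pump / A_rod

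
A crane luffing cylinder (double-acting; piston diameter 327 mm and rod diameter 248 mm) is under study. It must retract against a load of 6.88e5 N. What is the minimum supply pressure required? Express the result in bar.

P ≈ 193 bar

Rod-side annular area A_ann = π/4 × (327² − 248²) = 35680 mm^2
Retraction: pressure acts on the annular area.
P = F / A = 6.88e5 N / A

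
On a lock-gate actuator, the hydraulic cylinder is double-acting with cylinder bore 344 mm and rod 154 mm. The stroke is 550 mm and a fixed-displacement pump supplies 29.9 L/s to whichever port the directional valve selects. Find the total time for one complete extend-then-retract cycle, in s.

Cap-side area A_cap = π/4 × (344 mm)² = 92940 mm^2
Rod-side annular area A_ann = π/4 × (344² − 154²) = 74310 mm^2
t_ext = A_cap·L/Q = 1.710 s
t_ret = A_ann·L/Q = 1.367 s
t_cycle = t_ext + t_ret

t ≈ 3.08 s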